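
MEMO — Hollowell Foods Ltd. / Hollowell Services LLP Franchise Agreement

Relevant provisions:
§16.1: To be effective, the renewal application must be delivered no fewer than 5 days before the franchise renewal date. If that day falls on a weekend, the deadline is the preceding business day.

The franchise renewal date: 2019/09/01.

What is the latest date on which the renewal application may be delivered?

2019/08/27

Counting back 5 calendar days from 2019/09/01 gives 2019/08/27. That is a Tuesday, so no adjustment is needed.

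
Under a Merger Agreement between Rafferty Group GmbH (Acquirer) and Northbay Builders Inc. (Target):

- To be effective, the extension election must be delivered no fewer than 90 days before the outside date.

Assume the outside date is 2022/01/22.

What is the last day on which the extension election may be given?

2021/10/24

Counting back 90 calendar days from 2022/01/22 gives 2021/10/24.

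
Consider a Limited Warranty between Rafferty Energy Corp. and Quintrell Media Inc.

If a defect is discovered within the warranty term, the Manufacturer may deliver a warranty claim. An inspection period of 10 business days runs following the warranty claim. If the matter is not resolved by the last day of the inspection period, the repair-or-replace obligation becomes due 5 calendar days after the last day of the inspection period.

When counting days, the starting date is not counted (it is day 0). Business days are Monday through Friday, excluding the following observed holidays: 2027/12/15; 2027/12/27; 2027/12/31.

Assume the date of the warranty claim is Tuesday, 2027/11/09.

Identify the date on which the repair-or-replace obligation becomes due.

2027/11/28

The last day of the inspection period: counting 10 business days from Tuesday, 2027/11/09 (Nov 10, Nov 11, Nov 12, Nov 15, Nov 16, Nov 17, Nov 18, Nov 19, Nov 22, Nov 23, skipping weekends) reaches Tuesday, 2027/11/23.
The date on which the repair-or-replace obligation becomes due: 5 calendar days after 2027/11/23 is 2027/11/28.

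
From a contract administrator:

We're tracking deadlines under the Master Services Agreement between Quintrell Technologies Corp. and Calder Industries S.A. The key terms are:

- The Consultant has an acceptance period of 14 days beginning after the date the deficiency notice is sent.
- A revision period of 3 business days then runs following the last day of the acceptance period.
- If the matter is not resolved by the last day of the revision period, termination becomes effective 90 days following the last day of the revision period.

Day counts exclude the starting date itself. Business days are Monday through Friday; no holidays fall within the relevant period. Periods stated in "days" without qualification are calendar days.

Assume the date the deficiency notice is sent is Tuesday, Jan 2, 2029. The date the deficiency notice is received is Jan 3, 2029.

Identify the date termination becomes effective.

The last day of the acceptance period: 14 calendar days after Jan 2, 2029 is Jan 16, 2029.
The last day of the revision period: 3 business days after Tuesday, Jan 16, 2029, skipping weekends — Jan 17, Jan 18, Jan 19 — lands on Friday, Jan 19, 2029.
Adding 90 calendar days to Jan 19, 2029 gives Apr 19, 2029, which is the date termination becomes effective.

Apr 19, 2029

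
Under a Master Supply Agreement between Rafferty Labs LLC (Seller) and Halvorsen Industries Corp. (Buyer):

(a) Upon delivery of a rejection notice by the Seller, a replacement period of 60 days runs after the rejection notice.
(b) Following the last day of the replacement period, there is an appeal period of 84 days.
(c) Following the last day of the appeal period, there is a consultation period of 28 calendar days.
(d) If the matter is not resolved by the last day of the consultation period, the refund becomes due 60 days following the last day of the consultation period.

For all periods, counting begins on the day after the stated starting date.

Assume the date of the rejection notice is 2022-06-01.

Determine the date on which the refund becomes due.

2023-01-19

The last day of the replacement period: 60 calendar days after 2022-06-01 is 2022-07-31.
Adding 84 calendar days to 2022-07-31 gives 2022-10-23, which is the last day of the appeal period.
The last day of the consultation period: 2022-10-23 + 28 days = 2022-11-20.
The date on which the refund becomes due: 60 calendar days after 2022-11-20 is 2023-01-19.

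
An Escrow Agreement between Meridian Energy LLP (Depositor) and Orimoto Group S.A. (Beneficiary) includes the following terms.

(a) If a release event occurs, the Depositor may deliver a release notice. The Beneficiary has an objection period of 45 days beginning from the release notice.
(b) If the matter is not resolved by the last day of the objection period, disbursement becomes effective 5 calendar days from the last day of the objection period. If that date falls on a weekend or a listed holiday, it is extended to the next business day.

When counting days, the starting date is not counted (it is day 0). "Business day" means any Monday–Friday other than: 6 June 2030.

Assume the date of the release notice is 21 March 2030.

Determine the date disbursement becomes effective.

10 May 2030

The last day of the objection period: 21 March 2030 + 45 days = 5 May 2030.
The date disbursement becomes effective: 5 calendar days after 5 May 2030 is 10 May 2030. 10 May 2030 is a Friday and is not a listed holiday, so no roll-forward applies.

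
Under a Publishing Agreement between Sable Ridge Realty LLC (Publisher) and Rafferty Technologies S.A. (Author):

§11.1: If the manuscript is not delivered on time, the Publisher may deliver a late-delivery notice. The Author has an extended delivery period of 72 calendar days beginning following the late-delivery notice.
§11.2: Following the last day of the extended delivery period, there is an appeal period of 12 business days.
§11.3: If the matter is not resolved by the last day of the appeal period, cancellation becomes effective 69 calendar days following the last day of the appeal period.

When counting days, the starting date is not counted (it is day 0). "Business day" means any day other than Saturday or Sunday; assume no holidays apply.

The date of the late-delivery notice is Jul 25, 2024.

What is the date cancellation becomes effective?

Adding 72 calendar days to Jul 25, 2024 gives Oct 5, 2024, which is the last day of the extended delivery period.
The last day of the appeal period: 12 business days after Saturday, Oct 5, 2024, skipping weekends — Oct 7, Oct 8, Oct 9, Oct 10, …, Oct 18, Oct 21, Oct 22 — lands on Tuesday, Oct 22, 2024.
Adding 69 calendar days to Oct 22, 2024 gives Dec 30, 2024, which is the date cancellation becomes effective.

Dec 30, 2024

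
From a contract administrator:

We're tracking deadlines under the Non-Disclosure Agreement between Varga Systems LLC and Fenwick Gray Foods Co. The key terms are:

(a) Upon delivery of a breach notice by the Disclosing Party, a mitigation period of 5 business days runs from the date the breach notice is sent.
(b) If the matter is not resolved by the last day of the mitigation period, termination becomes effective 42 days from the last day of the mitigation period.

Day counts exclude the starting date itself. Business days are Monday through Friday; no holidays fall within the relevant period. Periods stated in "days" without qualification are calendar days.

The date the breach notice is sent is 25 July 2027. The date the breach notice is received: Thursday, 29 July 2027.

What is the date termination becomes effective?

The last day of the mitigation period: counting 5 business days from Sunday, 25 July 2027 (Jul 26, Jul 27, Jul 28, Jul 29, Jul 30, skipping weekends) reaches Friday, 30 July 2027.
The date termination becomes effective: 42 calendar days after 30 July 2027 is 10 September 2027.

10 September 2027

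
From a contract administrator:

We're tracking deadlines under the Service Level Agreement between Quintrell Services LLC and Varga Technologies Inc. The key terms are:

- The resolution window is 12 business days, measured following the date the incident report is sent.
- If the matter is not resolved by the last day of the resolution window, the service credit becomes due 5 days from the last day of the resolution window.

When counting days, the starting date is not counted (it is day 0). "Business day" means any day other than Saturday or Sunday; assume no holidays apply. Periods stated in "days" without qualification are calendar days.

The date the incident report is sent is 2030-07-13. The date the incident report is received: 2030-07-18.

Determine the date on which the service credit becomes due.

From Saturday, 2030-07-13, 12 business days (Jul 15, Jul 16, Jul 17, Jul 18, …, Jul 26, Jul 29, Jul 30, skipping weekends) brings us to Tuesday, 2030-07-30, which is the last day of the resolution window.
Adding 5 calendar days to 2030-07-30 gives 2030-08-04, which is the date on which the service credit becomes due.

2030-08-04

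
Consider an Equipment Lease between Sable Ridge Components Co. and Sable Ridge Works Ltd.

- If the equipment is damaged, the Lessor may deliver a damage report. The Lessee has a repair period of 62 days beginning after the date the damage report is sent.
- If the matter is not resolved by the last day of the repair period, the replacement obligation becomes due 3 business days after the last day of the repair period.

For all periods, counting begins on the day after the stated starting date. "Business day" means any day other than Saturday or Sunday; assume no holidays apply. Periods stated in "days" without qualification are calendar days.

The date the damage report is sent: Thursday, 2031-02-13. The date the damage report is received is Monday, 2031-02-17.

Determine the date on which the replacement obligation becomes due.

2031-04-21

The last day of the repair period: 62 calendar days after 2031-02-13 is 2031-04-16.
The date on which the replacement obligation becomes due: counting 3 business days from Wednesday, 2031-04-16 (Apr 17, Apr 18, Apr 21, skipping weekends) reaches Monday, 2031-04-21.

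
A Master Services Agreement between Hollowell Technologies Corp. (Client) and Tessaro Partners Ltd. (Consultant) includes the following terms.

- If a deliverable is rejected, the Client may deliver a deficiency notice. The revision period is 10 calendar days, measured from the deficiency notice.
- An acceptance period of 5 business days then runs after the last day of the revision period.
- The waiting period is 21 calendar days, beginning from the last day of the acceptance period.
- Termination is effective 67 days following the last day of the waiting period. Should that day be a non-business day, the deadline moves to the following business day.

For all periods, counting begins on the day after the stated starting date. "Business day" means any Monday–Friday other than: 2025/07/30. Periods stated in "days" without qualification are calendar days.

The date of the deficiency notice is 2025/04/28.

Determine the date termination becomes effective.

The last day of the revision period: 2025/04/28 + 10 days = 2025/05/08.
From Thursday, 2025/05/08, 5 business days (May 9, May 12, May 13, May 14, May 15, skipping weekends) brings us to Thursday, 2025/05/15, which is the last day of the acceptance period.
The last day of the waiting period: 2025/05/15 + 21 days = 2025/06/05.
Adding 67 calendar days to 2025/06/05 gives 2025/08/11, which is the date termination becomes effective. 2025/08/11 is a Monday and is not a listed holiday, so no roll-forward applies.

2025/08/11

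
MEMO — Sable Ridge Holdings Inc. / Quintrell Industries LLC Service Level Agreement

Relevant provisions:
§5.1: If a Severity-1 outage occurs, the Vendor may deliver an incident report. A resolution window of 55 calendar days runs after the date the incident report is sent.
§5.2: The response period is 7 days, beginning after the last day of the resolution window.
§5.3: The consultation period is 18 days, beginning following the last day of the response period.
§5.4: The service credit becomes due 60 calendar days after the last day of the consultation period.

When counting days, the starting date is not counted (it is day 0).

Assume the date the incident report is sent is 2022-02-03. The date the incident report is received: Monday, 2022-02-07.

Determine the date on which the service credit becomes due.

2022-06-23

The last day of the resolution window: 2022-02-03 + 55 days = 2022-03-30.
The last day of the response period: 2022-03-30 + 7 days = 2022-04-06.
Adding 18 calendar days to 2022-04-06 gives 2022-04-24, which is the last day of the consultation period.
The date on which the service credit becomes due: 60 calendar days after 2022-04-24 is 2022-06-23.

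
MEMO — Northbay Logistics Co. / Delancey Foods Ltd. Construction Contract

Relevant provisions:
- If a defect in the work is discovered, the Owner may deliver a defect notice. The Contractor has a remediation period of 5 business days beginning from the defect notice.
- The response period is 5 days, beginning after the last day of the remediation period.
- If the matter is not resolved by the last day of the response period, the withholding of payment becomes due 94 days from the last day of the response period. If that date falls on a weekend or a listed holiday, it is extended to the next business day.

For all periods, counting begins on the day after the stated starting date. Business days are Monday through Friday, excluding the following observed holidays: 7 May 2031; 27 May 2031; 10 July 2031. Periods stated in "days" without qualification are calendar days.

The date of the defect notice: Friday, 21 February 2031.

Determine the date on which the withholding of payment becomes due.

9 June 2031

From Friday, 21 February 2031, 5 business days (Feb 24, Feb 25, Feb 26, Feb 27, Feb 28, skipping weekends) brings us to Friday, 28 February 2031, which is the last day of the remediation period.
The last day of the response period: 5 calendar days after 28 February 2031 is 5 March 2031.
The date on which the withholding of payment becomes due: 94 calendar days after 5 March 2031 is 7 June 2031. That falls on a Saturday, so it rolls to the next business day, Monday, 9 June 2031.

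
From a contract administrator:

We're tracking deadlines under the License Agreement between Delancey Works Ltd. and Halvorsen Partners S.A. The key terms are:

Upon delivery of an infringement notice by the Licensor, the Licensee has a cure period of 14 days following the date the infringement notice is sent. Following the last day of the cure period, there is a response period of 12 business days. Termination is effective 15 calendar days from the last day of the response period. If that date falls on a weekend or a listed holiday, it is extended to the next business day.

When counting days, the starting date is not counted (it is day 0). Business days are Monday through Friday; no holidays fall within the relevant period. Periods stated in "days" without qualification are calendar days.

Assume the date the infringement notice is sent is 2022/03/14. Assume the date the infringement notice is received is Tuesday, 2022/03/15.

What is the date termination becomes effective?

2022/04/28

Adding 14 calendar days to 2022/03/14 gives 2022/03/28, which is the last day of the cure period.
From Monday, 2022/03/28, 12 business days (Mar 29, Mar 30, Mar 31, Apr 1, …, Apr 11, Apr 12, Apr 13, skipping weekends) brings us to Wednesday, 2022/04/13, which is the last day of the response period.
The date termination becomes effective: 2022/04/13 + 15 days = 2022/04/28. 2022/04/28 is a Thursday, so no roll-forward applies.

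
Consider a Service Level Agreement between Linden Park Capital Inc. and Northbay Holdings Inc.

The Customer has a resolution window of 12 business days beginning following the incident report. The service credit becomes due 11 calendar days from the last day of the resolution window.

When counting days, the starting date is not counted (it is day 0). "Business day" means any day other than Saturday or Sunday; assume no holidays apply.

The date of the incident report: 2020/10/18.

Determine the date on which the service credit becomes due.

2020/11/14

The last day of the resolution window: 12 business days after Sunday, 2020/10/18, skipping weekends — Oct 19, Oct 20, Oct 21, Oct 22, …, Oct 30, Nov 2, Nov 3 — lands on Tuesday, 2020/11/03.
The date on which the service credit becomes due: 2020/11/03 + 11 days = 2020/11/14.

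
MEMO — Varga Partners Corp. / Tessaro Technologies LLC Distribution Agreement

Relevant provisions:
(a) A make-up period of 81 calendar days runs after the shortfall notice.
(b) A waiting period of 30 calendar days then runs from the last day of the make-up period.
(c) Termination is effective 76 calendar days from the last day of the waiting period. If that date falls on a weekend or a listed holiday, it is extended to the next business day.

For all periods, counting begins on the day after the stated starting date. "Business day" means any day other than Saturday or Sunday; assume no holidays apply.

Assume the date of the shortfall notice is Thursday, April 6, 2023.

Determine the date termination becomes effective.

October 10, 2023

The last day of the make-up period: April 6, 2023 + 81 days = June 26, 2023.
The last day of the waiting period: 30 calendar days after June 26, 2023 is July 26, 2023.
The date termination becomes effective: July 26, 2023 + 76 days = October 10, 2023. October 10, 2023 is a Tuesday, so no roll-forward applies.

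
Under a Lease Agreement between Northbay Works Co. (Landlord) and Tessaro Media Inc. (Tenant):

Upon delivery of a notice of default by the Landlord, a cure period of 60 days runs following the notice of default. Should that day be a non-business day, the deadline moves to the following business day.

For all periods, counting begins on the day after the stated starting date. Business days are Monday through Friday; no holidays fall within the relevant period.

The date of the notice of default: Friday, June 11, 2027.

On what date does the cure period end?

August 10, 2027

Adding 60 calendar days to June 11, 2027 gives August 10, 2027, which is the last day of the cure period. August 10, 2027 is a Tuesday, so no roll-forward applies.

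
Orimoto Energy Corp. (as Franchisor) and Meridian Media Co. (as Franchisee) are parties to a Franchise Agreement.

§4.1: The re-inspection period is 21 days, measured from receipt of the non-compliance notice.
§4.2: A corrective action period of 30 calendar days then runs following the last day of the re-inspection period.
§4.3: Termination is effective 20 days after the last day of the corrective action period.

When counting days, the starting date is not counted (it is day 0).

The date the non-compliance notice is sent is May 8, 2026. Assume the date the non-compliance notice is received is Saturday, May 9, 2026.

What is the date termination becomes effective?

July 19, 2026

The last day of the re-inspection period: May 9, 2026 + 21 days = May 30, 2026.
The last day of the corrective action period: May 30, 2026 + 30 days = June 29, 2026.
The date termination becomes effective: 20 calendar days after June 29, 2026 is July 19, 2026.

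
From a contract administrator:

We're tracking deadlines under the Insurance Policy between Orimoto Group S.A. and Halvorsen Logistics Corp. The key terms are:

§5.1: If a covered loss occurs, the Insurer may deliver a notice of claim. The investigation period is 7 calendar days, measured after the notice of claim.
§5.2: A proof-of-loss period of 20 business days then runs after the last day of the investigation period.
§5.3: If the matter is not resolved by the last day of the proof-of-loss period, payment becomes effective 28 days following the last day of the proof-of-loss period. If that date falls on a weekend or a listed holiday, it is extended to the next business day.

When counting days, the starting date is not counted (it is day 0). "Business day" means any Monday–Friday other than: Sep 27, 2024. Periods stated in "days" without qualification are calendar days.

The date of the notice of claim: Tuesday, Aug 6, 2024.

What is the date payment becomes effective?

Oct 8, 2024

The last day of the investigation period: 7 calendar days after Aug 6, 2024 is Aug 13, 2024.
The last day of the proof-of-loss period: counting 20 business days from Tuesday, Aug 13, 2024 (Aug 14, Aug 15, Aug 16, Aug 19, …, Sep 6, Sep 9, Sep 10, skipping weekends) reaches Tuesday, Sep 10, 2024.
The date payment becomes effective: Sep 10, 2024 + 28 days = Oct 8, 2024. Oct 8, 2024 is a Tuesday and is not a listed holiday, so no roll-forward applies.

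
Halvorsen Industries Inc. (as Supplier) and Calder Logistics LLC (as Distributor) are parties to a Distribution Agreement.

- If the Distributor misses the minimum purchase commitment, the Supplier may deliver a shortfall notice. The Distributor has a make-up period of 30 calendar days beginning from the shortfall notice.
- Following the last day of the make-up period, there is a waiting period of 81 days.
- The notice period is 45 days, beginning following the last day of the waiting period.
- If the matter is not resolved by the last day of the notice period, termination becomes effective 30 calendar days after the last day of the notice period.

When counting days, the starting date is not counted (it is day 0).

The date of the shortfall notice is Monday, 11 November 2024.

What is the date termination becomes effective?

The last day of the make-up period: 11 November 2024 + 30 days = 11 December 2024.
Adding 81 calendar days to 11 December 2024 gives 2 March 2025, which is the last day of the waiting period.
The last day of the notice period: 45 calendar days after 2 March 2025 is 16 April 2025.
The date termination becomes effective: 30 calendar days after 16 April 2025 is 16 May 2025.

16 May 2025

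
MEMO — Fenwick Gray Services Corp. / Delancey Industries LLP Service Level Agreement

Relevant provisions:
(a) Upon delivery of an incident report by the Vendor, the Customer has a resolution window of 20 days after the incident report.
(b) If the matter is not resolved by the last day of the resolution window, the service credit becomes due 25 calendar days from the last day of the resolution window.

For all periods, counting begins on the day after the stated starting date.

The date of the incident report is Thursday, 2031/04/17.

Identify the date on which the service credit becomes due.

2031/06/01

Adding 20 calendar days to 2031/04/17 gives 2031/05/07, which is the last day of the resolution window.
The date on which the service credit becomes due: 25 calendar days after 2031/05/07 is 2031/06/01.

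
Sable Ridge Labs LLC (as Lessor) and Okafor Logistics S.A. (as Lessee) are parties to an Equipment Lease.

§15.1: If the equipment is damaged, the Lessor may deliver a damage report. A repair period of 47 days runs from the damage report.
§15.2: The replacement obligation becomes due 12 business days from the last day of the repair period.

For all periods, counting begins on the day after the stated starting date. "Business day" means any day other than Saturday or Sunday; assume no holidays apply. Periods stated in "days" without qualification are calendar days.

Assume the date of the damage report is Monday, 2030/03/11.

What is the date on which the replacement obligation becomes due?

2030/05/14

The last day of the repair period: 2030/03/11 + 47 days = 2030/04/27.
From Saturday, 2030/04/27, 12 business days (Apr 29, Apr 30, May 1, May 2, …, May 10, May 13, May 14, skipping weekends) brings us to Tuesday, 2030/05/14, which is the date on which the replacement obligation becomes due.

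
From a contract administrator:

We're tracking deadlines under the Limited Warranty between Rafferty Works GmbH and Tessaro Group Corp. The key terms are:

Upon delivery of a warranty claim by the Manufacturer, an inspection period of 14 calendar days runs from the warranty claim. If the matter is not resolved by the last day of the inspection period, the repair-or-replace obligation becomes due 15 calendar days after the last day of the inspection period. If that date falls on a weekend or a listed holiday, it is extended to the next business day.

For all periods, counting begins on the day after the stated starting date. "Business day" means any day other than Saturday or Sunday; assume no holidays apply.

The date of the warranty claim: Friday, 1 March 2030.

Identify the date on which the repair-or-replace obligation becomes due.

1 April 2030

The last day of the inspection period: 14 calendar days after 1 March 2030 is 15 March 2030.
Adding 15 calendar days to 15 March 2030 gives 30 March 2030, which is the date on which the repair-or-replace obligation becomes due. That falls on a Saturday, so it rolls to the next business day, Monday, 1 April 2030.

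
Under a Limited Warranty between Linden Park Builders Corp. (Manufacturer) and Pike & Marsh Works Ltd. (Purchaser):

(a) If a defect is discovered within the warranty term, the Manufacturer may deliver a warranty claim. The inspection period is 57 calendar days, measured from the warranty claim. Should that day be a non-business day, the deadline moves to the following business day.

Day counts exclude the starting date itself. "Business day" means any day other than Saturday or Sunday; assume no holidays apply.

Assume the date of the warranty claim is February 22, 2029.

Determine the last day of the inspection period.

The last day of the inspection period: February 22, 2029 + 57 days = April 20, 2029. April 20, 2029 is a Friday, so no roll-forward applies.

April 20, 2029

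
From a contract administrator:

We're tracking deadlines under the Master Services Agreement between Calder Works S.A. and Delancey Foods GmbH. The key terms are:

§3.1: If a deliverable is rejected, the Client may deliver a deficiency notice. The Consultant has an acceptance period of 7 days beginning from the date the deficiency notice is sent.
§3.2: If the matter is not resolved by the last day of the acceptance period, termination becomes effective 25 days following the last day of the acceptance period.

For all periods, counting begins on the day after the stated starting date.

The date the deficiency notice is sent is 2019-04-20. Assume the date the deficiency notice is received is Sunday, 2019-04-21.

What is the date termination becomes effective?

2019-05-22

The last day of the acceptance period: 7 calendar days after 2019-04-20 is 2019-04-27.
Adding 25 calendar days to 2019-04-27 gives 2019-05-22, which is the date termination becomes effective.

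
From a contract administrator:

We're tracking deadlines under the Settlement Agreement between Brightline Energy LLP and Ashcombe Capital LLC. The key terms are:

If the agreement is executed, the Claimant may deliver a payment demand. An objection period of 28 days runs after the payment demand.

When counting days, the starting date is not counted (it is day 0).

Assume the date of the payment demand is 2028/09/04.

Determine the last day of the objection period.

The last day of the objection period: 2028/09/04 + 28 days = 2028/10/02.

2028/10/02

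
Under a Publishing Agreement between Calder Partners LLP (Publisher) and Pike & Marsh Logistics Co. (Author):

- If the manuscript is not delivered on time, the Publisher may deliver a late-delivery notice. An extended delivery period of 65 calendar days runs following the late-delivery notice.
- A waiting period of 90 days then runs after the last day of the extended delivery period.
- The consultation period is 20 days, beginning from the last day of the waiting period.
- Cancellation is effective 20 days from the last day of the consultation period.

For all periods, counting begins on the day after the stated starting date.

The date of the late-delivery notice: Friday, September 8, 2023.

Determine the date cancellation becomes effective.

March 21, 2024

The last day of the extended delivery period: 65 calendar days after September 8, 2023 is November 12, 2023.
The last day of the waiting period: 90 calendar days after November 12, 2023 is February 10, 2024.
The last day of the consultation period: February 10, 2024 + 20 days = March 1, 2024.
The date cancellation becomes effective: March 1, 2024 + 20 days = March 21, 2024.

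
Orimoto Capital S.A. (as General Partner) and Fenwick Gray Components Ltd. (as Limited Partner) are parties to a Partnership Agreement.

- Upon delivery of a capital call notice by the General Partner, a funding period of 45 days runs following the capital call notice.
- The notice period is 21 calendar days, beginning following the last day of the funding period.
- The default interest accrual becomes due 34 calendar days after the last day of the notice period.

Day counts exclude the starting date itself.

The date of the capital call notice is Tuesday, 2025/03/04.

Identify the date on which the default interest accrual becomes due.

The last day of the funding period: 45 calendar days after 2025/03/04 is 2025/04/18.
The last day of the notice period: 21 calendar days after 2025/04/18 is 2025/05/09.
Adding 34 calendar days to 2025/05/09 gives 2025/06/12, which is the date on which the default interest accrual becomes due.

2025/06/12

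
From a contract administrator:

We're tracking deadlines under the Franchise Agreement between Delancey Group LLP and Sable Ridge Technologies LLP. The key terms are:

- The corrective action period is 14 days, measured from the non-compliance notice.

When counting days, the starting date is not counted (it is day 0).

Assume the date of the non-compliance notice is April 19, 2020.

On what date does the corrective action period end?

May 3, 2020

The last day of the corrective action period: April 19, 2020 + 14 days = May 3, 2020.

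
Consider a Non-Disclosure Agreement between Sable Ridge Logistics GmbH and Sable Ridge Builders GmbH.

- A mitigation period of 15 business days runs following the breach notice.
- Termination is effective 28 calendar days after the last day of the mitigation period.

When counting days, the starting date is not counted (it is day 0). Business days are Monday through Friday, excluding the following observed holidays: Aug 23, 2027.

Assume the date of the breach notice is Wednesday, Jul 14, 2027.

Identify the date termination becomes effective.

Sep 1, 2027

The last day of the mitigation period: counting 15 business days from Wednesday, Jul 14, 2027 (Jul 15, Jul 16, Jul 19, Jul 20, …, Aug 2, Aug 3, Aug 4, skipping weekends) reaches Wednesday, Aug 4, 2027.
Adding 28 calendar days to Aug 4, 2027 gives Sep 1, 2027, which is the date termination becomes effective.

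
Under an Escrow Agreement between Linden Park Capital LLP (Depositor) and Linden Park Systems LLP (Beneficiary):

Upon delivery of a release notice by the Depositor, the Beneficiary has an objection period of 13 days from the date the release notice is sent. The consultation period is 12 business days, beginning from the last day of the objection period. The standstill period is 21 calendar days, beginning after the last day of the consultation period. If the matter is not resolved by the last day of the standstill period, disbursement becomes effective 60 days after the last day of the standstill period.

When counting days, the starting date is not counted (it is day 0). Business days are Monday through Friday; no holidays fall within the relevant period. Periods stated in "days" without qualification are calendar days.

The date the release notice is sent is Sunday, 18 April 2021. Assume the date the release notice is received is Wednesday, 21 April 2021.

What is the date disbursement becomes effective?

The last day of the objection period: 18 April 2021 + 13 days = 1 May 2021.
The last day of the consultation period: counting 12 business days from Saturday, 1 May 2021 (May 3, May 4, May 5, May 6, …, May 14, May 17, May 18, skipping weekends) reaches Tuesday, 18 May 2021.
Adding 21 calendar days to 18 May 2021 gives 8 June 2021, which is the last day of the standstill period.
Adding 60 calendar days to 8 June 2021 gives 7 August 2021, which is the date disbursement becomes effective.

7 August 2021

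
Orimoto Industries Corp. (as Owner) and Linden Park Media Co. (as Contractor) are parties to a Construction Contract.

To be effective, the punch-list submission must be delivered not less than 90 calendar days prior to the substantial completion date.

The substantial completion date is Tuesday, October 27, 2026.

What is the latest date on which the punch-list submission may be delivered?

October 27, 2026 minus 90 days is July 29, 2026.

July 29, 2026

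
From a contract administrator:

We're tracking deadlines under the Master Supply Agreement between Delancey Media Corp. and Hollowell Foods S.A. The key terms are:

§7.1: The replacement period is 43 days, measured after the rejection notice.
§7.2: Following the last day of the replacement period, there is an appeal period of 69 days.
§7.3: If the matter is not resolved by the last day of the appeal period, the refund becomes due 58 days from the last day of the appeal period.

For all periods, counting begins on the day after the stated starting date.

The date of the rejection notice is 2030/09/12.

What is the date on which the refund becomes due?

2031/03/01

Adding 43 calendar days to 2030/09/12 gives 2030/10/25, which is the last day of the replacement period.
Adding 69 calendar days to 2030/10/25 gives 2031/01/02, which is the last day of the appeal period.
The date on which the refund becomes due: 2031/01/02 + 58 days = 2031/03/01.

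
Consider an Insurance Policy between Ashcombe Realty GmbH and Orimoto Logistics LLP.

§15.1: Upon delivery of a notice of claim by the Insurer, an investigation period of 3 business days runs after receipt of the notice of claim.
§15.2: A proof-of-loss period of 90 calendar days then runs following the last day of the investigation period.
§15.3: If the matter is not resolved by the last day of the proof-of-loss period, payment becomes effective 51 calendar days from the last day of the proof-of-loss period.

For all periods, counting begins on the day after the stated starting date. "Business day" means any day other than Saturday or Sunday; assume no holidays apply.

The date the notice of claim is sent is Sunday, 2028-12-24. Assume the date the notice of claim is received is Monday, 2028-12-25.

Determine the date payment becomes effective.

2029-05-18

The last day of the investigation period: counting 3 business days from Monday, 2028-12-25 (Dec 26, Dec 27, Dec 28, skipping weekends) reaches Thursday, 2028-12-28.
The last day of the proof-of-loss period: 90 calendar days after 2028-12-28 is 2029-03-28.
The date payment becomes effective: 51 calendar days after 2029-03-28 is 2029-05-18.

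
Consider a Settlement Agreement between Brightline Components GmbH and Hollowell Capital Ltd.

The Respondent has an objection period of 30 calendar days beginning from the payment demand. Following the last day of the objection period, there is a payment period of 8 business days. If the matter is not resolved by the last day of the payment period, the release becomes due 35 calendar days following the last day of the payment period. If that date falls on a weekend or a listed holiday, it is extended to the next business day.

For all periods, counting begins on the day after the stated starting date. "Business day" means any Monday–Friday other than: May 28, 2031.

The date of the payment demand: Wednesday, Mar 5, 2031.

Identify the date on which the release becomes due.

May 21, 2031

The last day of the objection period: Mar 5, 2031 + 30 days = Apr 4, 2031.
From Friday, Apr 4, 2031, 8 business days (Apr 7, Apr 8, Apr 9, Apr 10, Apr 11, Apr 14, Apr 15, Apr 16, skipping weekends) brings us to Wednesday, Apr 16, 2031, which is the last day of the payment period.
The date on which the release becomes due: Apr 16, 2031 + 35 days = May 21, 2031. May 21, 2031 is a Wednesday and is not a listed holiday, so no roll-forward applies.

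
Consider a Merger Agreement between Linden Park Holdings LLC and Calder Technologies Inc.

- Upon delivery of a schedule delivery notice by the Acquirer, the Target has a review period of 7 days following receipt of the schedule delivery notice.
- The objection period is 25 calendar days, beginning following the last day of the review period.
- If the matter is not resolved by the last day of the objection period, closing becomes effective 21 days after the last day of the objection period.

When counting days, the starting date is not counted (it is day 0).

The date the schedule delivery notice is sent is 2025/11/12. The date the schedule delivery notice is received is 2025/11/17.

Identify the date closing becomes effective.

2026/01/09

The last day of the review period: 7 calendar days after 2025/11/17 is 2025/11/24.
The last day of the objection period: 25 calendar days after 2025/11/24 is 2025/12/19.
Adding 21 calendar days to 2025/12/19 gives 2026/01/09, which is the date closing becomes effective.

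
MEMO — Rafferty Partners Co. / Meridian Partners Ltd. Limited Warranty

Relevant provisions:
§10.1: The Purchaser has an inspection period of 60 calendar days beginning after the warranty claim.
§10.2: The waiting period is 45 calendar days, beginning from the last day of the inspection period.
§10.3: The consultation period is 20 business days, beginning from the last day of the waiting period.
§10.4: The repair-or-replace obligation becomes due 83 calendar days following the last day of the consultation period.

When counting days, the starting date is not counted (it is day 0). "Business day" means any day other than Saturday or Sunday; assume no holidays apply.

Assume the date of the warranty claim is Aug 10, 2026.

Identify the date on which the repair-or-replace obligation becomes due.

Adding 60 calendar days to Aug 10, 2026 gives Oct 9, 2026, which is the last day of the inspection period.
The last day of the waiting period: 45 calendar days after Oct 9, 2026 is Nov 23, 2026.
From Monday, Nov 23, 2026, 20 business days (Nov 24, Nov 25, Nov 26, Nov 27, …, Dec 17, Dec 18, Dec 21, skipping weekends) brings us to Monday, Dec 21, 2026, which is the last day of the consultation period.
The date on which the repair-or-replace obligation becomes due: Dec 21, 2026 + 83 days = Mar 14, 2027.

Mar 14, 2027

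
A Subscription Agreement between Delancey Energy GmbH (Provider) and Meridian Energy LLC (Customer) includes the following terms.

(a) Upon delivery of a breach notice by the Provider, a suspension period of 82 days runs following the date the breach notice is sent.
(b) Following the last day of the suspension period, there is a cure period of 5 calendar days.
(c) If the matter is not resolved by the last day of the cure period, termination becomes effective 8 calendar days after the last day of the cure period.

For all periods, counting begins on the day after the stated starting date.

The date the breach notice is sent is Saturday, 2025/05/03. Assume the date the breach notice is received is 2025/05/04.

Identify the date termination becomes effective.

2025/08/06

Adding 82 calendar days to 2025/05/03 gives 2025/07/24, which is the last day of the suspension period.
Adding 5 calendar days to 2025/07/24 gives 2025/07/29, which is the last day of the cure period.
The date termination becomes effective: 2025/07/29 + 8 days = 2025/08/06.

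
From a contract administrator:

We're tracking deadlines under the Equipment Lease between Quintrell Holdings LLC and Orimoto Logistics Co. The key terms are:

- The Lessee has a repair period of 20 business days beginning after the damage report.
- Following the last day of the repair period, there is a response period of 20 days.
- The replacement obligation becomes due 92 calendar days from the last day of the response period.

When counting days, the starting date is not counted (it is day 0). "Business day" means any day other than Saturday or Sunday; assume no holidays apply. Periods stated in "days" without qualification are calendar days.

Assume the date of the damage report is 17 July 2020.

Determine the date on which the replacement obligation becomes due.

4 December 2020

The last day of the repair period: 20 business days after Friday, 17 July 2020, skipping weekends — Jul 20, Jul 21, Jul 22, Jul 23, …, Aug 12, Aug 13, Aug 14 — lands on Friday, 14 August 2020.
The last day of the response period: 14 August 2020 + 20 days = 3 September 2020.
The date on which the replacement obligation becomes due: 92 calendar days after 3 September 2020 is 4 December 2020.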